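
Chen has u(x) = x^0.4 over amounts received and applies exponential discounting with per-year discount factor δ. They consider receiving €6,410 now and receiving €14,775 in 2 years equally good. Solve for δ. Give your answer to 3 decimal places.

Indifference means u(6410) = δ^2 · u(14775), so δ^2 = u(6410)/u(14775).
With u(x) = x^0.4: δ^2 = 6410^0.4/14775^0.4 = (6410/14775)^0.4 = 0.71603.
So δ = 0.71603^(1/2) ≈ 0.846.

δ ≈ 0.846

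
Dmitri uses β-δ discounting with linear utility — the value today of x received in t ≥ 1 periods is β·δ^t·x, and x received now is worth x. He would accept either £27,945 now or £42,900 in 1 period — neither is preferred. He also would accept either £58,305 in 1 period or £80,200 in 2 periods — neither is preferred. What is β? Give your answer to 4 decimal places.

The second indifference involves only future payoffs, so β cancels: β·δ^1·58305 = β·δ^2·80200, giving δ = 58305/80200 = 0.72700.
Substituting δ into 27945 = β·δ·42900: β = 27945/(31188.086) ≈ 0.8960.

β ≈ 0.8960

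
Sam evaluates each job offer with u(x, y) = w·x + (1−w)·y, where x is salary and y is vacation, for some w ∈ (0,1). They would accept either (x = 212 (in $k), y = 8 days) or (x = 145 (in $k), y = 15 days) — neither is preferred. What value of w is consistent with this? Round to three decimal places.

u(212,8) = u(145,15) means w·212 + (1−w)·8 = w·145 + (1−w)·15.
Rearranging, 67·w − 7·(1−w) = 0.
So w/(1−w) = 7/67 = 0.1045, giving w = 7/(67+7) = 0.095.

w = 0.095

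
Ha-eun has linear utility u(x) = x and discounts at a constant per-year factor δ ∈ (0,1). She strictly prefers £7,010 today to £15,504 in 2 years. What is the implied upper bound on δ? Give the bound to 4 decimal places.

δ < 0.6724

Comparing present values: 7010 > δ^2·15504.
Hence δ^2 < 7010/15504 = 0.45214, and x ↦ x^(1/2) is increasing on (0,∞).
δ < (7010/15504)^(1/2) ≈ 0.6724.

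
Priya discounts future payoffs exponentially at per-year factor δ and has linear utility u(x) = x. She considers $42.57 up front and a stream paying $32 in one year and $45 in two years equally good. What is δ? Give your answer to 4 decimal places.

Equating present values: 42.57 = 32δ + 45δ².
So 45δ² + 32δ − 42.57 = 0.
By the quadratic formula (taking the positive root), δ = (−32 + √8686.60) / 90 ≈ 0.6800.

δ ≈ 0.6800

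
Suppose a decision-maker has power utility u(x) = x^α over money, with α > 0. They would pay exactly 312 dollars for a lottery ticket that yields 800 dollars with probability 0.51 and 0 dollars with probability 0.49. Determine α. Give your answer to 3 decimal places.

α ≈ 0.715

Since u(0) = 0, the lottery's EU is 0.51·800^α.
Equating: 312^α = 0.51·800^α, i.e. 0.3900^α = 0.51.
Taking logs: α·ln(312/800) = ln(0.51), so α = -0.673345 / -0.941609 ≈ 0.715.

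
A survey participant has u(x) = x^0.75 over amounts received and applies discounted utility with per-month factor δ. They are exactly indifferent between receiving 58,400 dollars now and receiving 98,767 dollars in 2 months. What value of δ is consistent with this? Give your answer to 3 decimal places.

δ ≈ 0.821

Equating discounted utilities: u(58400) = δ^2·u(98767) ⇒ δ^2 = u(58400)/u(98767).
Since u(x) = x^0.75, δ^2 = (58400/98767)^0.75 = 0.59129^0.75 = 0.67430.
So δ = 0.67430^(1/2) ≈ 0.821.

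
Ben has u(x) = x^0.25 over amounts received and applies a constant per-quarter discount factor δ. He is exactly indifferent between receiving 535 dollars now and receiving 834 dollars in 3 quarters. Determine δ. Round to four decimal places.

The payoff in 3 quarters is discounted by δ^3, so u(535) = δ^3·u(834) and δ^3 = u(535)/u(834).
With u(x) = x^0.25: δ^3 = 535^0.25/834^0.25 = (535/834)^0.25 = 0.89495.
Taking the cube root: δ = 0.89495^(1/3) ≈ 0.9637.

δ ≈ 0.9637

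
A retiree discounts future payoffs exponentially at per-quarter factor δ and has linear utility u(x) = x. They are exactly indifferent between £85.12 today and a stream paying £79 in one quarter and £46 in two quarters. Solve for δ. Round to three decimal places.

δ ≈ 0.750

Equating present values: 85.12 = 79δ + 46δ².
Rearranged: 46δ² + 79δ − 85.12 = 0.
δ = (−79 + √(79² + 4·46·85.12)) / (2·46) = (−79 + √21903.08) / 92 ≈ 0.750.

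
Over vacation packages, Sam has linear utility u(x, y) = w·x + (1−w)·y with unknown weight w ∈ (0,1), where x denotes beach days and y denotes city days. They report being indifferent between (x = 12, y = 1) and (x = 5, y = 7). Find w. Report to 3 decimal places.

w = 0.462

Indifference: w·12 + (1−w)·1 = w·5 + (1−w)·7.
Rearranging, 7·w − 6·(1−w) = 0.
The marginal rate of substitution is 6/7, so w = 6/(7+6) = 0.462.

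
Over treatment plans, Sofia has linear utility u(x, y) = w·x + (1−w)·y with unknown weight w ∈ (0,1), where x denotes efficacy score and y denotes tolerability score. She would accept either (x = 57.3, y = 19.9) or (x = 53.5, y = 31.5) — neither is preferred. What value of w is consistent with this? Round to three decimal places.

u(57.3,19.9) = u(53.5,31.5) means w·57.3 + (1−w)·19.9 = w·53.5 + (1−w)·31.5.
Collecting terms: w·3.8 = (1−w)·11.6.
The marginal rate of substitution is 11.6/3.8, so w = 11.6/(3.8+11.6) = 0.753.

w = 0.753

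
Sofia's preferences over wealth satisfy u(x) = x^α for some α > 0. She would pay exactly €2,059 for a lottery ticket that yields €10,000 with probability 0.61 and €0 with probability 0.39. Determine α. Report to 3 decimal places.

α ≈ 0.313

EU(lottery) = 0.61·10000^α + 0.39·0 = 0.61·10000^α.
Equating: 2059^α = 0.61·10000^α, i.e. 0.2059^α = 0.61.
Taking logs: α·ln(2059/10000) = ln(0.61), so α = -0.494296 / -1.580365 ≈ 0.313.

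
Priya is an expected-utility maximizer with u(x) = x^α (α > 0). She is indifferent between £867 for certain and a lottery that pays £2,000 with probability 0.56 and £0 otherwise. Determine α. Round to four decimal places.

α ≈ 0.6937

The lottery's expected utility is 0.56·u(2000) + 0.44·u(0) = 0.56·2000^α (since u(0) = 0 for α > 0).
Indifference: 867^α = 0.56·2000^α, so (867/2000)^α = 0.56.
Take logs: α = ln 0.56 / ln(867/2000) ≈ 0.693676.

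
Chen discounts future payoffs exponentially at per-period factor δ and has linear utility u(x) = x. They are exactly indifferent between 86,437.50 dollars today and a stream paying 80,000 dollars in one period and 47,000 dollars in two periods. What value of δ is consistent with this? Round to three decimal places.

Present value of the stream is 80000·δ + 47000·δ². Indifference gives 80000δ + 47000δ² = 86437.50.
So 47000δ² + 80000δ − 86437.50 = 0.
By the quadratic formula (taking the positive root), δ = (−80000 + √22650250000.00) / 94000 ≈ 0.750.

δ ≈ 0.750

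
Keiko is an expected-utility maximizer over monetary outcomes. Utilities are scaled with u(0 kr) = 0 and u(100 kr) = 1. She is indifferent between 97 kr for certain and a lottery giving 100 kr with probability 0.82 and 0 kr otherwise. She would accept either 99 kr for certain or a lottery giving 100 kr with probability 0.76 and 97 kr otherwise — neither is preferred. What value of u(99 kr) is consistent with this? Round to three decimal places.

The first gamble pins u(97 kr): it must equal 0.82·1 + 0.18·0 = 0.82.
Then u(99 kr) = 0.76·u(100 kr) + 0.24·u(97 kr) = 0.76·1.00 + 0.24·0.82 = 0.9568.

0.957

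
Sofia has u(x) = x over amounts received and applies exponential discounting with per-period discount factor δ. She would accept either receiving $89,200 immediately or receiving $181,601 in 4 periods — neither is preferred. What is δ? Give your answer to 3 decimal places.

Indifference means u(89200) = δ^4 · u(181601), so δ^4 = u(89200)/u(181601).
With u(x) = x: δ^4 = 89200/181601 = 0.49119.
So δ = 0.49119^(1/4) ≈ 0.837.

δ ≈ 0.837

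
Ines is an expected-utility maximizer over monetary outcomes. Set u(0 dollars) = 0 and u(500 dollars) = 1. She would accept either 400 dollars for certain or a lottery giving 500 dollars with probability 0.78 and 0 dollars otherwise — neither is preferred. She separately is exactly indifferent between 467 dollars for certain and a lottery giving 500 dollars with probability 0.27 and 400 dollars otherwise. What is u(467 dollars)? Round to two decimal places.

0.84

From the first indifference, u(400 dollars) = 0.78·u(500 dollars) + 0.22·u(0 dollars) = 0.78·1 + 0.22·0 = 0.78.
The second indifference gives u(467 dollars) = 0.27·u(500 dollars) + 0.73·u(400 dollars) = 0.27·1.00 + 0.73·0.78 = 0.8394.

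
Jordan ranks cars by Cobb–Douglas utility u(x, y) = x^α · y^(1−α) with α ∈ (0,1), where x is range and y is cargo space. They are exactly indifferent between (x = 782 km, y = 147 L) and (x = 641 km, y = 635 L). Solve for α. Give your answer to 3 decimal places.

α ≈ 0.880

Set the two utilities equal: 782^α·147^(1−α) = 641^α·635^(1−α).
(782/641)^α = (635/147)^(1−α); take logs: α·ln(782/641) = (1−α)·ln(635/147), i.e. α·0.198825 = (1−α)·1.463192.
So α/(1−α) = (1.463192)/(0.198825) = 7.359195, and α = 7.359195/8.359195 ≈ 0.880.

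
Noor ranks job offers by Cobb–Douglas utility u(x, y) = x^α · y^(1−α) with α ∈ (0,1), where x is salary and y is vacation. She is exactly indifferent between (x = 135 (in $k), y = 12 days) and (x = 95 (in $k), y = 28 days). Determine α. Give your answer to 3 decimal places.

Indifference: 135^α · 12^(1−α) = 95^α · 28^(1−α).
Rearrange to (135/95)^α = (28/12)^(1−α) and take logs: α·0.351398 = (1−α)·0.847298.
Thus α·(1.198696) = 0.847298, so α = 0.847298/1.198696 ≈ 0.707.

α ≈ 0.707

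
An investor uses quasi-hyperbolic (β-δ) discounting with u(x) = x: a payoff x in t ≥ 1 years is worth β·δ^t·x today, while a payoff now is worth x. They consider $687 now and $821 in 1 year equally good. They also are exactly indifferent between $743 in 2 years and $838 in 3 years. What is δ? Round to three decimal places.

δ ≈ 0.887

Both payoffs in the second observation are in the future, so β drops out: δ^2·743 = δ^3·838 ⇒ δ = 743/838 = 0.88663.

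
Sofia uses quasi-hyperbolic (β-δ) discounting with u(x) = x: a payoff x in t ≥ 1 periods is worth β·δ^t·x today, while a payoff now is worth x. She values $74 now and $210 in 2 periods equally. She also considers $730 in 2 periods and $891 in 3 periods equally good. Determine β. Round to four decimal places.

Both payoffs in the second observation are in the future, so β drops out: δ^2·730 = δ^3·891 ⇒ δ = 730/891 = 0.81930.
The first indifference: 74 = β·δ^2·210, so β = 74/(δ^2·210) = 74/(0.67126·210) ≈ 0.5250.

β ≈ 0.5250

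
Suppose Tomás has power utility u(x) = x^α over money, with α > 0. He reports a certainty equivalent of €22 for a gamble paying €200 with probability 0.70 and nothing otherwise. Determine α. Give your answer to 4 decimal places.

α ≈ 0.1616

EU(lottery) = 0.70·200^α + 0.30·0 = 0.70·200^α.
Equating: 22^α = 0.70·200^α, i.e. 0.1100^α = 0.70.
Taking logs: α·ln(22/200) = ln(0.70), so α = -0.3566749 / -2.2072749 ≈ 0.1616.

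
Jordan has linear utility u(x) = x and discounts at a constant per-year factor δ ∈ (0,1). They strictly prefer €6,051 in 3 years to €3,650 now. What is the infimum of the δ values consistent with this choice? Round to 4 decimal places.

The preference means 3650 < δ^3·6051.
Hence δ^3 > 3650/6051 = 0.60321, and x ↦ x^(1/3) is increasing on (0,∞).
δ > (3650/6051)^(1/3) ≈ 0.8449.

δ > 0.8449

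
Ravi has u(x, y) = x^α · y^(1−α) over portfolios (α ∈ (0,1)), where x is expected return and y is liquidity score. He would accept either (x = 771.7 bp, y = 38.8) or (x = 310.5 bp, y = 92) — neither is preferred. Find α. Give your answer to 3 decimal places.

α ≈ 0.487

Set the two utilities equal: 771.7^α·38.8^(1−α) = 310.5^α·92^(1−α).
Taking logs: α·ln 771.7 + (1−α)·ln 38.8 = α·ln 310.5 + (1−α)·ln 92, i.e. α·0.910412 = (1−α)·0.863368.
Thus α·(1.773780) = 0.863368, so α = 0.863368/1.773780 ≈ 0.487.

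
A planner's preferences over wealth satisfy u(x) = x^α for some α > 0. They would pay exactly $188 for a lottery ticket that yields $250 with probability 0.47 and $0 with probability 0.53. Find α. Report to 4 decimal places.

Since u(0) = 0, the lottery's EU is 0.47·250^α.
Equating: 188^α = 0.47·250^α, i.e. 0.7520^α = 0.47.
Take logs: α = ln 0.47 / ln(188/250) ≈ 2.649026.

α ≈ 2.6490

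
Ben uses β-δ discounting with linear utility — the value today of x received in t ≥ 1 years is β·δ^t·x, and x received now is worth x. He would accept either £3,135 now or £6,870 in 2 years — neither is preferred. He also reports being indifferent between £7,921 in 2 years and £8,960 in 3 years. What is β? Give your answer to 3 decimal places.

The second indifference involves only future payoffs, so β cancels: β·δ^2·7921 = β·δ^3·8960, giving δ = 7921/8960 = 0.88404.
Substituting δ into 3135 = β·δ^2·6870: β = 3135/(5369.091) ≈ 0.584.

β ≈ 0.584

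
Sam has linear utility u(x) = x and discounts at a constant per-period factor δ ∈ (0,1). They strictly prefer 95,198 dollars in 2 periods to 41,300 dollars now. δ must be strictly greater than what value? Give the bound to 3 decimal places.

Under u(x) = x this choice says 41300 < δ^2·95198.
Dividing by 95198: δ^2 > 0.43383. Both sides are positive, so the square root keeps the direction.
δ > 0.43383^(1/2) = 0.659.

δ > 0.659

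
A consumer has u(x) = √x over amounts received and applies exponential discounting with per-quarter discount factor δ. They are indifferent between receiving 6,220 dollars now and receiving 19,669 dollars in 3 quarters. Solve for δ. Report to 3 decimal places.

δ ≈ 0.825

The payoff in 3 quarters is discounted by δ^3, so u(6220) = δ^3·u(19669) and δ^3 = u(6220)/u(19669).
With u(x) = √x: δ^3 = √6220/√19669 = √(6220/19669) = 0.56235.
So δ = 0.56235^(1/3) ≈ 0.825.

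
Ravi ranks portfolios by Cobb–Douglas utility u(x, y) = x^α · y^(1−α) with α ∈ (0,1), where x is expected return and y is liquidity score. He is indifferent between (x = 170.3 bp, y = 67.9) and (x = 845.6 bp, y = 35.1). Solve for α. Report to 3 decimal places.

Indifference: 170.3^α · 67.9^(1−α) = 845.6^α · 35.1^(1−α).
Rearrange to (170.3/845.6)^α = (35.1/67.9)^(1−α) and take logs: α·-1.602485 = (1−α)·-0.659835.
Thus α·(-2.262320) = -0.659835, so α = -0.659835/-2.262320 ≈ 0.292.

α ≈ 0.292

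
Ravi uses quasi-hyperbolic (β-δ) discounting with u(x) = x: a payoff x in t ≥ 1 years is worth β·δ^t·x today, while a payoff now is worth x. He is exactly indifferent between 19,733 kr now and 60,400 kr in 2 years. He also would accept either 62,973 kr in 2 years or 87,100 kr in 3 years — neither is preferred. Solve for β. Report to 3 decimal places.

The second indifference involves only future payoffs, so β cancels: β·δ^2·62973 = β·δ^3·87100, giving δ = 62973/87100 = 0.72300.
Substituting δ into 19733 = β·δ^2·60400: β = 19733/(31572.531) ≈ 0.625.

β ≈ 0.625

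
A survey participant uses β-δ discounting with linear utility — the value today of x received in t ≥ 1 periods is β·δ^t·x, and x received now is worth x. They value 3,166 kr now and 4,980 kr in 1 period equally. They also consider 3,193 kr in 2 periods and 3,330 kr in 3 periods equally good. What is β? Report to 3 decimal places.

β ≈ 0.663

The second indifference involves only future payoffs, so β cancels: β·δ^2·3193 = β·δ^3·3330, giving δ = 3193/3330 = 0.95886.
Now use the now-vs-future pair: 3166 = β·δ·4980 gives β = 3166/(0.95886·4980) ≈ 0.663.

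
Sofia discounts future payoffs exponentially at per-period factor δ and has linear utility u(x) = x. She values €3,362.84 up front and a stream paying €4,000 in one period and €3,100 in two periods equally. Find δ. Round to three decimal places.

δ ≈ 0.580

Present value of the stream is 4000·δ + 3100·δ². Indifference gives 4000δ + 3100δ² = 3362.84.
Rearranged: 3100δ² + 4000δ − 3362.84 = 0.
δ = (−4000 + √(4000² + 4·3100·3362.84)) / (2·3100) = (−4000 + √57699216.00) / 6200 ≈ 0.580.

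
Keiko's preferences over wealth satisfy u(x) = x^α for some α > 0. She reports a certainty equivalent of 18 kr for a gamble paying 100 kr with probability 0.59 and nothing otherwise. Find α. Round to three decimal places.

Since u(0) = 0, the lottery's EU is 0.59·100^α.
Equating: 18^α = 0.59·100^α, i.e. 0.1800^α = 0.59.
Taking logs: α·ln(18/100) = ln(0.59), so α = -0.527633 / -1.714798 ≈ 0.308.

α ≈ 0.308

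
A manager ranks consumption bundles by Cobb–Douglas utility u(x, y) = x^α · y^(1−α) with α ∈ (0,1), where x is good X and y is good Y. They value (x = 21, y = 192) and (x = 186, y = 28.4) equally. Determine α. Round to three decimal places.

α ≈ 0.467

Indifference: 21^α · 192^(1−α) = 186^α · 28.4^(1−α).
(21/186)^α = (28.4/192)^(1−α); take logs: α·ln(21/186) = (1−α)·ln(28.4/192), i.e. α·-2.181224 = (1−α)·-1.911106.
With A = -2.181224 and B = -1.911106: α·A = (1−α)·B, so α = B/(A+B) = -1.911106/-4.092330 ≈ 0.467.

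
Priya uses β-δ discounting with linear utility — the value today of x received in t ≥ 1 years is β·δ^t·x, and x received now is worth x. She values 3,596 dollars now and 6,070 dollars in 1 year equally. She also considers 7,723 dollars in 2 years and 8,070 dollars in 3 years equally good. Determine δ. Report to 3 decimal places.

The second indifference involves only future payoffs, so β cancels: β·δ^2·7723 = β·δ^3·8070, giving δ = 7723/8070 = 0.95700.

δ ≈ 0.957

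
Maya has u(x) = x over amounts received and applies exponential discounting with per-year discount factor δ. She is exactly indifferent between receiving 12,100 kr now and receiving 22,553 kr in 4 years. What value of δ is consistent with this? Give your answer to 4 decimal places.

Indifference means u(12100) = δ^4 · u(22553), so δ^4 = u(12100)/u(22553).
With u(x) = x: δ^4 = 12100/22553 = 0.53651.
So δ = 0.53651^(1/4) ≈ 0.8558.

δ ≈ 0.8558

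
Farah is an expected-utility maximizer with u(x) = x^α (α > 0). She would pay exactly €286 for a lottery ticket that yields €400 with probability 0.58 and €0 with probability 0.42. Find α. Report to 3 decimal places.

α ≈ 1.624

The lottery's expected utility is 0.58·u(400) + 0.42·u(0) = 0.58·400^α (since u(0) = 0 for α > 0).
Equating: 286^α = 0.58·400^α, i.e. 0.7150^α = 0.58.
α = ln(0.58) / ln(286/400) = -0.544727/-0.335473 ≈ 1.624.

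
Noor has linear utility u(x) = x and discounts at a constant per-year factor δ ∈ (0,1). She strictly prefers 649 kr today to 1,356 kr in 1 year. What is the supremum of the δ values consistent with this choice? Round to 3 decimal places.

δ < 0.479

The preference means 649 > δ·1356.
Dividing through by 1356 gives δ < 0.47861.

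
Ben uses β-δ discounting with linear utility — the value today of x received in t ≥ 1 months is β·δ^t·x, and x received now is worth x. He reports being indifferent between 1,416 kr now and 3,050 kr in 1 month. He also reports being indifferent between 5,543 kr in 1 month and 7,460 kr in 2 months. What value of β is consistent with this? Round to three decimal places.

From the later pair, β·δ^1·5543 = β·δ^2·7460; dividing through, δ = 5543/7460 = 0.74303.
Substituting δ into 1416 = β·δ·3050: β = 1416/(2266.240) ≈ 0.625.

β ≈ 0.625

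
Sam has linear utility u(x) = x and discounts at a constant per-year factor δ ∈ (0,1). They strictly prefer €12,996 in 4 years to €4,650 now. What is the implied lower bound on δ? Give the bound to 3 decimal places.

The preference means 4650 < δ^4·12996.
So δ^4 > 4650/12996 = 0.35780; taking the 4th root of both positive sides preserves the inequality.
δ > 0.35780^(1/4) = 0.773.

δ > 0.773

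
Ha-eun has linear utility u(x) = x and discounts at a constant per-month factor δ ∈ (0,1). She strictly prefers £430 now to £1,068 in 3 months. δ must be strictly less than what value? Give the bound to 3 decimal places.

δ < 0.738

Under u(x) = x this choice says 430 > δ^3·1068.
So δ^3 < 430/1068 = 0.40262; taking the cube root of both positive sides preserves the inequality.
δ < 0.40262^(1/3) = 0.738.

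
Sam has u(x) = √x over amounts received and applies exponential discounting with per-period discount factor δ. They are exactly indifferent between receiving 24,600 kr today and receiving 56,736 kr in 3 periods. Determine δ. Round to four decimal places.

δ ≈ 0.8700

Equating discounted utilities: u(24600) = δ^3·u(56736) ⇒ δ^3 = u(24600)/u(56736).
With u(x) = √x: δ^3 = √24600/√56736 = √(24600/56736) = 0.65847.
Hence δ = (0.65847)^(1/3) = 0.869987.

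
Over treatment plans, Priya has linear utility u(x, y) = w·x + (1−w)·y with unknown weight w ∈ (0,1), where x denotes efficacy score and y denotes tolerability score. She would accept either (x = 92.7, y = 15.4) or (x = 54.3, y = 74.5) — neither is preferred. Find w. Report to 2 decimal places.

w = 0.61

u(92.7,15.4) = u(54.3,74.5) means w·92.7 + (1−w)·15.4 = w·54.3 + (1−w)·74.5.
Rearranging, 38.4·w − 59.1·(1−w) = 0.
Hence w = 59.1/(38.4+59.1) = 59.1/97.5 = 0.61.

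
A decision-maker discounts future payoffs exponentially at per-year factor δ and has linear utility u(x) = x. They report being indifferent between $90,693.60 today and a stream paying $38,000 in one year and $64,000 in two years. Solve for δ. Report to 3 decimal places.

δ ≈ 0.930

Equating present values: 90693.60 = 38000δ + 64000δ².
That is, 64000δ² + 38000δ − 90693.60 = 0, a quadratic in δ.
δ = (−38000 + √(38000² + 4·64000·90693.60)) / (2·64000) = (−38000 + √24661561600.00) / 128000 ≈ 0.930.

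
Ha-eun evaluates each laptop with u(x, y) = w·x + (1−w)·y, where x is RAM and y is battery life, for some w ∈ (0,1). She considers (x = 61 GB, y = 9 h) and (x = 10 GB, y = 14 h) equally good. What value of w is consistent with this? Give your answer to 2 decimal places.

u(61,9) = u(10,14) means w·61 + (1−w)·9 = w·10 + (1−w)·14.
w·(61−10) = (1−w)·(14−9), i.e. w·51 = (1−w)·5.
The marginal rate of substitution is 5/51, so w = 5/(51+5) = 0.09.

w = 0.09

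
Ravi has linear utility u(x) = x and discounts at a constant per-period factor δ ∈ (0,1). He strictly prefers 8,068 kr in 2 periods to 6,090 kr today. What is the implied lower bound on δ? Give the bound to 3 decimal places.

The preference means 6090 < δ^2·8068.
Hence δ^2 > 6090/8068 = 0.75483, and x ↦ x^(1/2) is increasing on (0,∞).
δ > (6090/8068)^(1/2) ≈ 0.869.

δ > 0.869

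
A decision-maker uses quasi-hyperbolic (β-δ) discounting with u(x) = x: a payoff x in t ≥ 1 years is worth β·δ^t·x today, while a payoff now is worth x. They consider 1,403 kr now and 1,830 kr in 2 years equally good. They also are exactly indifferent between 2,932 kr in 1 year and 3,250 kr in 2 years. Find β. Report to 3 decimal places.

The second indifference involves only future payoffs, so β cancels: β·δ^1·2932 = β·δ^2·3250, giving δ = 2932/3250 = 0.90215.
Now use the now-vs-future pair: 1403 = β·δ^2·1830 gives β = 1403/(0.81388·1830) ≈ 0.942.

β ≈ 0.942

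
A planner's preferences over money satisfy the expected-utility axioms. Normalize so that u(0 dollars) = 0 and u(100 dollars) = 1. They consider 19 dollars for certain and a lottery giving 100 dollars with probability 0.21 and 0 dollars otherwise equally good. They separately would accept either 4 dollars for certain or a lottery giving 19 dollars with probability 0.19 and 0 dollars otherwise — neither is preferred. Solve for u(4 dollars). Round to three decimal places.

0.040

The first gamble pins u(19 dollars): it must equal 0.21·1 + 0.79·0 = 0.21.
The second indifference gives u(4 dollars) = 0.19·u(19 dollars) + 0.81·u(0 dollars) = 0.19·0.21 + 0.81·0.00 = 0.0399.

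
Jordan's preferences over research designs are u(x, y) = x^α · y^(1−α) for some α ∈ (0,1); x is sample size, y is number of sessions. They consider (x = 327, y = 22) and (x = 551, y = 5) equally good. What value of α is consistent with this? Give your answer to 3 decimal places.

α ≈ 0.740

The Cobb–Douglas utilities coincide, so 327^α·22^(1−α) = 551^α·5^(1−α).
Rearrange to (327/551)^α = (5/22)^(1−α) and take logs: α·-0.521775 = (1−α)·-1.481605.
With A = -0.521775 and B = -1.481605: α·A = (1−α)·B, so α = B/(A+B) = -1.481605/-2.003380 ≈ 0.740.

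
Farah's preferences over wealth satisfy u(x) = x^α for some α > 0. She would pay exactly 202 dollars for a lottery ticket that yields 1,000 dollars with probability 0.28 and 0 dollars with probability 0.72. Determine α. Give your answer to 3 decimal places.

α ≈ 0.796

The lottery's expected utility is 0.28·u(1000) + 0.72·u(0) = 0.28·1000^α (since u(0) = 0 for α > 0).
Equating: 202^α = 0.28·1000^α, i.e. 0.2020^α = 0.28.
Take logs: α = ln 0.28 / ln(202/1000) ≈ 0.79586.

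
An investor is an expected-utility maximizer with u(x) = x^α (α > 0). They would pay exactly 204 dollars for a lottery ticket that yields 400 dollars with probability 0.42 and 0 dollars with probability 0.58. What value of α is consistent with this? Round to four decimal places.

α ≈ 1.2883

EU(lottery) = 0.42·400^α + 0.58·0 = 0.42·400^α.
Setting u(204) equal to that: 204^α = 0.42·400^α ⇒ (204/400)^α = 0.42.
Take logs: α = ln 0.42 / ln(204/400) ≈ 1.288346.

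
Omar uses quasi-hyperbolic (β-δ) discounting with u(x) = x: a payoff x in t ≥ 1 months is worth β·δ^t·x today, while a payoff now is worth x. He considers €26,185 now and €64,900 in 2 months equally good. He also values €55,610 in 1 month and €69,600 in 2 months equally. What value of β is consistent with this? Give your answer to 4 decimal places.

β ≈ 0.6320

From the later pair, β·δ^1·55610 = β·δ^2·69600; dividing through, δ = 55610/69600 = 0.79899.
The first indifference: 26185 = β·δ^2·64900, so β = 26185/(δ^2·64900) = 26185/(0.63839·64900) ≈ 0.6320.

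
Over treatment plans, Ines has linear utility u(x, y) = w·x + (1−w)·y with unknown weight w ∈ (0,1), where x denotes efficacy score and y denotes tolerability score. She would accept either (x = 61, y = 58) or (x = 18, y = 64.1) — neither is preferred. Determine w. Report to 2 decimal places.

Indifference: w·61 + (1−w)·58 = w·18 + (1−w)·64.1.
w·(61−18) = (1−w)·(64.1−58), i.e. w·43 = (1−w)·6.1.
So w/(1−w) = 6.1/43 = 0.1419, giving w = 6.1/(43+6.1) = 0.12.

w = 0.12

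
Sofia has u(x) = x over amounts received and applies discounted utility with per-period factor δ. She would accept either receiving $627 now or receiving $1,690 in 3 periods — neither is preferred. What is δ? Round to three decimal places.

δ ≈ 0.719

The payoff in 3 periods is discounted by δ^3, so u(627) = δ^3·u(1690) and δ^3 = u(627)/u(1690).
With u(x) = x: δ^3 = 627/1690 = 0.37101.
Taking the cube root: δ = 0.37101^(1/3) ≈ 0.719.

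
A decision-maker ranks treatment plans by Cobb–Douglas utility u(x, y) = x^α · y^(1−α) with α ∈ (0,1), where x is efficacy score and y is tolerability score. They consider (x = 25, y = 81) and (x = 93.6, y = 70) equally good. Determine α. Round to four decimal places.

Set the two utilities equal: 25^α·81^(1−α) = 93.6^α·70^(1−α).
Rearrange to (25/93.6)^α = (70/81)^(1−α) and take logs: α·-1.3201546 = (1−α)·-0.1459539.
So α/(1−α) = (-0.1459539)/(-1.3201546) = 0.1105582, and α = 0.1105582/1.1105582 ≈ 0.0996.

α ≈ 0.0996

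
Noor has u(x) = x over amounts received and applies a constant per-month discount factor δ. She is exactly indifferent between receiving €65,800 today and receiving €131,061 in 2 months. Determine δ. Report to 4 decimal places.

δ ≈ 0.7086

The payoff in 2 months is discounted by δ^2, so u(65800) = δ^2·u(131061) and δ^2 = u(65800)/u(131061).
With u(x) = x: δ^2 = 65800/131061 = 0.50206.
So δ = 0.50206^(1/2) ≈ 0.7086.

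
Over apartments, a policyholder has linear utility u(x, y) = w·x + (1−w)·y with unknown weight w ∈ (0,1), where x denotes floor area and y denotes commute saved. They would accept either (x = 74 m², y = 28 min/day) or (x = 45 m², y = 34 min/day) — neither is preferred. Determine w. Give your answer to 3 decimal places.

u(74,28) = u(45,34) means w·74 + (1−w)·28 = w·45 + (1−w)·34.
Collecting terms: w·29 = (1−w)·6.
So w/(1−w) = 6/29 = 0.2069, giving w = 6/(29+6) = 0.171.

w = 0.171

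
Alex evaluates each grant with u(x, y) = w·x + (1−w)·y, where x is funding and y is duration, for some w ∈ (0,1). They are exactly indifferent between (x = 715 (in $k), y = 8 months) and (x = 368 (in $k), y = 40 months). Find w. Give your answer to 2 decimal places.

w = 0.08

Indifference: w·715 + (1−w)·8 = w·368 + (1−w)·40.
Rearranging, 347·w − 32·(1−w) = 0.
The marginal rate of substitution is 32/347, so w = 32/(347+32) = 0.08.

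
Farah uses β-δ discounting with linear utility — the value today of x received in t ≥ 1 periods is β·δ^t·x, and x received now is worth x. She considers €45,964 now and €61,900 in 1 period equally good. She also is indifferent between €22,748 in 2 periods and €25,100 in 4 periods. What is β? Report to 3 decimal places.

From the later pair, β·δ^2·22748 = β·δ^4·25100; dividing through, δ^2 = 22748/25100 = 0.90629, so δ = 0.95200.
Now use the now-vs-future pair: 45964 = β·δ·61900 gives β = 45964/(0.95200·61900) ≈ 0.780.

β ≈ 0.780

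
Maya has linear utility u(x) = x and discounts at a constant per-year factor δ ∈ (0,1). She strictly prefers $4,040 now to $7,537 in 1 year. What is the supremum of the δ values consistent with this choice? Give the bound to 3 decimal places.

δ < 0.536

The preference means 4040 > δ·7537.
Dividing through by 7537 gives δ < 0.53602.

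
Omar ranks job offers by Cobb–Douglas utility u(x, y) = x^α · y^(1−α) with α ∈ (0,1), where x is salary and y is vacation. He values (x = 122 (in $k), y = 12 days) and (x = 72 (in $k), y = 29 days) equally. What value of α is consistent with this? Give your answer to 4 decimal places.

The Cobb–Douglas utilities coincide, so 122^α·12^(1−α) = 72^α·29^(1−α).
(122/72)^α = (29/12)^(1−α); take logs: α·ln(122/72) = (1−α)·ln(29/12), i.e. α·0.5273549 = (1−α)·0.8823892.
So α/(1−α) = (0.8823892)/(0.5273549) = 1.6732360, and α = 1.6732360/2.6732360 ≈ 0.6259.

α ≈ 0.6259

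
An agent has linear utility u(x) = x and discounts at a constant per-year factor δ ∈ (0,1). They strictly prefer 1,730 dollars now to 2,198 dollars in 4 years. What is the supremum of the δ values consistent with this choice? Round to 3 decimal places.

δ < 0.942

The preference means 1730 > δ^4·2198.
Hence δ^4 < 1730/2198 = 0.78708, and x ↦ x^(1/4) is increasing on (0,∞).
δ < 0.78708^(1/4) = 0.942.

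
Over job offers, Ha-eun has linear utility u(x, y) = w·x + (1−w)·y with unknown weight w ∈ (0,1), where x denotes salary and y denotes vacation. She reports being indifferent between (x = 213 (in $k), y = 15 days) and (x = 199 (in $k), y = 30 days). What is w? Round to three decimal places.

w = 0.517

u(213,15) = u(199,30) means w·213 + (1−w)·15 = w·199 + (1−w)·30.
Rearranging, 14·w − 15·(1−w) = 0.
So w/(1−w) = 15/14 = 1.0714, giving w = 15/(14+15) = 0.517.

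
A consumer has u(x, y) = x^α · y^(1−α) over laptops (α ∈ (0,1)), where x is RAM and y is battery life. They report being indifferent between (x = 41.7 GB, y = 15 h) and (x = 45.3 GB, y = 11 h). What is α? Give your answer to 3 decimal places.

Set the two utilities equal: 41.7^α·15^(1−α) = 45.3^α·11^(1−α).
Taking logs: α·ln 41.7 + (1−α)·ln 15 = α·ln 45.3 + (1−α)·ln 11, i.e. α·-0.082806 = (1−α)·-0.310155.
So α/(1−α) = (-0.310155)/(-0.082806) = 3.745562, and α = 3.745562/4.745562 ≈ 0.789.

α ≈ 0.789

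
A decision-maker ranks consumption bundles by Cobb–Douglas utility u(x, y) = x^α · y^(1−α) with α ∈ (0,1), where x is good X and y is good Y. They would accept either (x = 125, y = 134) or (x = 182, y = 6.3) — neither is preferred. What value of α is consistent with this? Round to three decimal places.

The Cobb–Douglas utilities coincide, so 125^α·134^(1−α) = 182^α·6.3^(1−α).
(125/182)^α = (6.3/134)^(1−α); take logs: α·ln(125/182) = (1−α)·ln(6.3/134), i.e. α·-0.375693 = (1−α)·-3.057290.
Thus α·(-3.432983) = -3.057290, so α = -3.057290/-3.432983 ≈ 0.891.

α ≈ 0.891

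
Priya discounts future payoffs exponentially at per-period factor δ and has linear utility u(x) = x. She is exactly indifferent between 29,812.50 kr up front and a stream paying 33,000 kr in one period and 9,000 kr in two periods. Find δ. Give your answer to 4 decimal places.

δ ≈ 0.7500

Equating present values: 29812.50 = 33000δ + 9000δ².
Rearranged: 9000δ² + 33000δ − 29812.50 = 0.
The positive root is δ = [−33000 + √(33000² + 4·9000·29812.50)] / (2·9000) = (−33000 + 46500.000)/18000 ≈ 0.7500.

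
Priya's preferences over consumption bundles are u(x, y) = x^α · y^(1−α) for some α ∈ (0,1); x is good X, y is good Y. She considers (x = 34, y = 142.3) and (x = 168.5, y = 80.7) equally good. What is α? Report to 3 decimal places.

α ≈ 0.262

Set the two utilities equal: 34^α·142.3^(1−α) = 168.5^α·80.7^(1−α).
Taking logs: α·ln 34 + (1−α)·ln 142.3 = α·ln 168.5 + (1−α)·ln 80.7, i.e. α·-1.600575 = (1−α)·-0.567199.
Thus α·(-2.167774) = -0.567199, so α = -0.567199/-2.167774 ≈ 0.262.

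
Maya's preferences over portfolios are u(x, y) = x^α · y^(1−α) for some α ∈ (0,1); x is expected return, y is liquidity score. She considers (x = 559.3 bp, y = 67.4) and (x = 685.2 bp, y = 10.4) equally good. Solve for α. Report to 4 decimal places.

α ≈ 0.9020

Set the two utilities equal: 559.3^α·67.4^(1−α) = 685.2^α·10.4^(1−α).
(559.3/685.2)^α = (10.4/67.4)^(1−α); take logs: α·ln(559.3/685.2) = (1−α)·ln(10.4/67.4), i.e. α·-0.2030248 = (1−α)·-1.8688392.
So α/(1−α) = (-1.8688392)/(-0.2030248) = 9.2049799, and α = 9.2049799/10.2049799 ≈ 0.9020.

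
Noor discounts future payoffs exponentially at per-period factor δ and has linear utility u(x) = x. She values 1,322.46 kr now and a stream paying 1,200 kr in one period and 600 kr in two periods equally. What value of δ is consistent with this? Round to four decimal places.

δ ≈ 0.7900

Present value of the stream is 1200·δ + 600·δ². Indifference gives 1200δ + 600δ² = 1322.46.
That is, 600δ² + 1200δ − 1322.46 = 0, a quadratic in δ.
The positive root is δ = [−1200 + √(1200² + 4·600·1322.46)] / (2·600) = (−1200 + 2148.000)/1200 ≈ 0.7900.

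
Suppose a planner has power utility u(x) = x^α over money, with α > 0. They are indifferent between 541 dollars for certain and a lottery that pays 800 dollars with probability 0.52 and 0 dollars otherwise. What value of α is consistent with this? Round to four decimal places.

α ≈ 1.6716

The lottery's expected utility is 0.52·u(800) + 0.48·u(0) = 0.52·800^α (since u(0) = 0 for α > 0).
Setting u(541) equal to that: 541^α = 0.52·800^α ⇒ (541/800)^α = 0.52.
α = ln(0.52) / ln(541/800) = -0.6539265/-0.3911924 ≈ 1.6716.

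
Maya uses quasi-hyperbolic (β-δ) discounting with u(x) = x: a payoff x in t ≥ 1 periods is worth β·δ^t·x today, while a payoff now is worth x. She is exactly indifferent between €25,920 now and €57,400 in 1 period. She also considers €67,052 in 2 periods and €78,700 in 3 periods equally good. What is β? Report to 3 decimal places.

β ≈ 0.530

From the later pair, β·δ^2·67052 = β·δ^3·78700; dividing through, δ = 67052/78700 = 0.85199.
Now use the now-vs-future pair: 25920 = β·δ·57400 gives β = 25920/(0.85199·57400) ≈ 0.530.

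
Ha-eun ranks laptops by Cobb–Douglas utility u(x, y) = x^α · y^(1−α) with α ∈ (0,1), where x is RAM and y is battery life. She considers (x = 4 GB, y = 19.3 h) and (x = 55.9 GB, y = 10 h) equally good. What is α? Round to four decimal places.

Set the two utilities equal: 4^α·19.3^(1−α) = 55.9^α·10^(1−α).
(4/55.9)^α = (10/19.3)^(1−α); take logs: α·ln(4/55.9) = (1−α)·ln(10/19.3), i.e. α·-2.6372700 = (1−α)·-0.6575200.
So α/(1−α) = (-0.6575200)/(-2.6372700) = 0.2493184, and α = 0.2493184/1.2493184 ≈ 0.1996.

α ≈ 0.1996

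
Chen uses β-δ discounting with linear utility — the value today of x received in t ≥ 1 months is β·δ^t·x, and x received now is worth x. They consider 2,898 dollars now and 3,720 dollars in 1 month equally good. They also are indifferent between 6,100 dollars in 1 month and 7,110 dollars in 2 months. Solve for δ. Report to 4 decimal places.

From the later pair, β·δ^1·6100 = β·δ^2·7110; dividing through, δ = 6100/7110 = 0.85795.

δ ≈ 0.8579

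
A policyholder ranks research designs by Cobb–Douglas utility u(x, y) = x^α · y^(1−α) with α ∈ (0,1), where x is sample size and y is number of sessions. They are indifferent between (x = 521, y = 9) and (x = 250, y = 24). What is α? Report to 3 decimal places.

The Cobb–Douglas utilities coincide, so 521^α·9^(1−α) = 250^α·24^(1−α).
(521/250)^α = (24/9)^(1−α); take logs: α·ln(521/250) = (1−α)·ln(24/9), i.e. α·0.734289 = (1−α)·0.980829.
Thus α·(1.715118) = 0.980829, so α = 0.980829/1.715118 ≈ 0.572.

α ≈ 0.572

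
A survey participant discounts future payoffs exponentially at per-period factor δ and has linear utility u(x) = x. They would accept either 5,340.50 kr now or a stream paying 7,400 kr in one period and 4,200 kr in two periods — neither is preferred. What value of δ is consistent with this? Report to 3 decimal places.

Equating present values: 5340.50 = 7400δ + 4200δ².
That is, 4200δ² + 7400δ − 5340.50 = 0, a quadratic in δ.
The positive root is δ = [−7400 + √(7400² + 4·4200·5340.50)] / (2·4200) = (−7400 + 12020.000)/8400 ≈ 0.550.

δ ≈ 0.550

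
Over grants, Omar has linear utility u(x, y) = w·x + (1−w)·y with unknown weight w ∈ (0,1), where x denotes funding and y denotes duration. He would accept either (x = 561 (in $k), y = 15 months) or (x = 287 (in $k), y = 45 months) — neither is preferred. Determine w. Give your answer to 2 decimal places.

w = 0.10

Equating utilities: w·561 + (1−w)·15 = w·287 + (1−w)·45.
Rearranging, 274·w − 30·(1−w) = 0.
The marginal rate of substitution is 30/274, so w = 30/(274+30) = 0.10.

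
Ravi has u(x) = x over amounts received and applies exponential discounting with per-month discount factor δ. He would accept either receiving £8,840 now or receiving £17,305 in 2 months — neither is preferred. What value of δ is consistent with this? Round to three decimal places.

Indifference means u(8840) = δ^2 · u(17305), so δ^2 = u(8840)/u(17305).
With u(x) = x: δ^2 = 8840/17305 = 0.51084.
So δ = 0.51084^(1/2) ≈ 0.715.

δ ≈ 0.715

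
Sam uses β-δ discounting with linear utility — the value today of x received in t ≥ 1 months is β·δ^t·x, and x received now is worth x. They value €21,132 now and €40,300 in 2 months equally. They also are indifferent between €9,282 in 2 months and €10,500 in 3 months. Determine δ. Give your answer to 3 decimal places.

The second indifference involves only future payoffs, so β cancels: β·δ^2·9282 = β·δ^3·10500, giving δ = 9282/10500 = 0.88400.

δ ≈ 0.884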